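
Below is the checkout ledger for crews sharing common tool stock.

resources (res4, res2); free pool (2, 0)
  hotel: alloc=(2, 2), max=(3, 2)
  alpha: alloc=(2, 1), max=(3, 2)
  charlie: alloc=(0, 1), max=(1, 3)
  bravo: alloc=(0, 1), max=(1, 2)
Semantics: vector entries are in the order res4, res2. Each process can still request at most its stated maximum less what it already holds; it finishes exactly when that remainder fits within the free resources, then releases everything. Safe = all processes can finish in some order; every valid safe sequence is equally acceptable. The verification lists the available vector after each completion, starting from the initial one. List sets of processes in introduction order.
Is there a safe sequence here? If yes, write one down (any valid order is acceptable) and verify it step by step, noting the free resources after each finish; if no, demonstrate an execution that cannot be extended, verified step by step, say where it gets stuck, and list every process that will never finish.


The state is SAFE; one workable sequence: hotel, alpha, charlie, bravo.
Key observation: no step in this order meets a requested resource exactly; the smallest headroom is 1, first reached at hotel (need (1, 0), pool (2, 0)).
Verifying each step:
  pool = (2, 0)
  hotel needs (1, 0) <= (2, 0) -> finishes; pool += (2, 2) = (4, 2)
  alpha needs (1, 1) <= (4, 2) -> finishes; pool += (2, 1) = (6, 3)
  charlie needs (1, 2) <= (6, 3) -> finishes; pool += (0, 1) = (6, 4)
  bravo needs (1, 1) <= (6, 4) -> finishes; pool += (0, 1) = (6, 5)


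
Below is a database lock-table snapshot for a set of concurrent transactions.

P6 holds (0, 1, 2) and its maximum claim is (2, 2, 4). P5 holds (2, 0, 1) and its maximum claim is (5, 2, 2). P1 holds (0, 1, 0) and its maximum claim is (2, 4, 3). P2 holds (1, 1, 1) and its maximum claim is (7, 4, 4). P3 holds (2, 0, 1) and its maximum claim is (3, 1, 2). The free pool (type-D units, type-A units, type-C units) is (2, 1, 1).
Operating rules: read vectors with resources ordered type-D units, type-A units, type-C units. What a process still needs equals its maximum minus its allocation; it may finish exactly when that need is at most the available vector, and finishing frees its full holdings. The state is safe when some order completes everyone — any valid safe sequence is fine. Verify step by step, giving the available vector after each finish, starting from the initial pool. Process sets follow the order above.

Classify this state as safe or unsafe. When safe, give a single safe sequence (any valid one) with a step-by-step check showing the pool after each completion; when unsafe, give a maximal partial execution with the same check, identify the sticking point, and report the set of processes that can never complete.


The state is UNSAFE.
Key observation: no order helps: past P3, P6, P5, the free pool tops out at (6, 2, 5), below what each blocked process needs in type-A units.
A maximal execution: P3, P6, P5 — then nothing else fits. Verifying each step:
  pool = (2, 1, 1)
  P3: need (1, 1, 1) fits (2, 1, 1); releases (2, 0, 1), pool now (4, 1, 2)
  P6: need (2, 1, 2) fits (4, 1, 2); releases (0, 1, 2), pool now (4, 2, 4)
  P5: need (3, 2, 1) fits (4, 2, 4); releases (2, 0, 1), pool now (6, 2, 5)
  P1 still needs (2, 3, 3) but only (6, 2, 5) is free — short on type-A units
  P2 still needs (6, 3, 3) but only (6, 2, 5) is free — short on type-A units
Processes that can never finish: P1 and P2.


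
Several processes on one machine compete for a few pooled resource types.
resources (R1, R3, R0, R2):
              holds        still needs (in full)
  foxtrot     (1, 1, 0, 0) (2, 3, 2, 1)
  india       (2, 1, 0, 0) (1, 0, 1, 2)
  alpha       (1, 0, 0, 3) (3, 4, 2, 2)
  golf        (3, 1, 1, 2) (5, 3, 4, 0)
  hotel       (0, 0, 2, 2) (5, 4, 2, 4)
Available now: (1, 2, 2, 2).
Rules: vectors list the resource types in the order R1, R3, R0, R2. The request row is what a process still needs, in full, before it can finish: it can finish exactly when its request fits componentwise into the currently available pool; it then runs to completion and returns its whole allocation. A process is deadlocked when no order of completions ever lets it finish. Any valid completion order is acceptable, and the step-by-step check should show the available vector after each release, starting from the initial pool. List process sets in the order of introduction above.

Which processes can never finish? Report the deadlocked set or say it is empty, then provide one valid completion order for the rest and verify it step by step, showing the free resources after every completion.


Nothing here is deadlocked.
Key observation: india leads a chain of completions in which each release enables another process.
The rest can finish in the order india, foxtrot, alpha, hotel, golf. Check, step by step:
  pool = (1, 2, 2, 2)
  india: need (1, 0, 1, 2) fits (1, 2, 2, 2); releases (2, 1, 0, 0), pool now (3, 3, 2, 2)
  foxtrot: need (2, 3, 2, 1) fits (3, 3, 2, 2); releases (1, 1, 0, 0), pool now (4, 4, 2, 2)
  alpha: need (3, 4, 2, 2) fits (4, 4, 2, 2); releases (1, 0, 0, 3), pool now (5, 4, 2, 5)
  hotel: need (5, 4, 2, 4) fits (5, 4, 2, 5); releases (0, 0, 2, 2), pool now (5, 4, 4, 7)
  golf: need (5, 3, 4, 0) fits (5, 4, 4, 7); releases (3, 1, 1, 2), pool now (8, 5, 5, 9)


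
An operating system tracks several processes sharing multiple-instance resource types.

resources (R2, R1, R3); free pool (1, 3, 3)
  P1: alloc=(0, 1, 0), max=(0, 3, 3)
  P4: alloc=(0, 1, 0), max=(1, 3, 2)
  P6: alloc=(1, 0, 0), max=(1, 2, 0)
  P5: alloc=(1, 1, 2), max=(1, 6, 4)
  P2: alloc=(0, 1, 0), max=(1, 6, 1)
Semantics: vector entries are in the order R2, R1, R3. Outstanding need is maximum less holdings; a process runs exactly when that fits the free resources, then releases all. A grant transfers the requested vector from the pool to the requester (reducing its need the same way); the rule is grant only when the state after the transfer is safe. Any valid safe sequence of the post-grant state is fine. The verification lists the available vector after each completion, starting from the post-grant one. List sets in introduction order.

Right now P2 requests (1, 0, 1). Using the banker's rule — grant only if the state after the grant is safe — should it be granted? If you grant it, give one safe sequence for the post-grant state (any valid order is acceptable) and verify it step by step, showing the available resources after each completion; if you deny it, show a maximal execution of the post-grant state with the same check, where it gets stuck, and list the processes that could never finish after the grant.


DENY — the pretend-granted state is unsafe.
Key observation: after P6, P4 the pool peaks at (1, 4, 2), and each blocked process is short somewhere: P1 on R3; P5 on R1; P2 on R1.
On the post-grant state, P6, P4 is a maximal run — nothing extends it. Step-by-step check:
  pool = (0, 3, 2)
  run P6 (needs (0, 2, 0), free (0, 3, 2)); after release of (1, 0, 0) the pool is (1, 3, 2)
  run P4 (needs (1, 2, 2), free (1, 3, 2)); after release of (0, 1, 0) the pool is (1, 4, 2)
  P1 still needs (0, 2, 3) but only (1, 4, 2) is free — short on R3
  P5 still needs (0, 5, 2) but only (1, 4, 2) is free — short on R1
  P2 still needs (0, 5, 0) but only (1, 4, 2) is free — short on R1
Had the request been granted, P1, P5 and P2 could never finish.


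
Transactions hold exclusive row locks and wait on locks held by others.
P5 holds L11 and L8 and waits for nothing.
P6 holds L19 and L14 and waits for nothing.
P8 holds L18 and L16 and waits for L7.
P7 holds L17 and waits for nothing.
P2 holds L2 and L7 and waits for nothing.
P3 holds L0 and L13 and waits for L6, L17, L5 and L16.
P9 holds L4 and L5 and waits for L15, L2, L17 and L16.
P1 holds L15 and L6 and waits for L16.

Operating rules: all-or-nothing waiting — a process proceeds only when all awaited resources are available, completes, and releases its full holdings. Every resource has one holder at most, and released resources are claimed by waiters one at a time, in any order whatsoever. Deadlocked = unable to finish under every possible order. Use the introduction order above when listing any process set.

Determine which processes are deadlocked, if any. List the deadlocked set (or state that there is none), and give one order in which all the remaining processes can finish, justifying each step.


No process is deadlocked.
Key observation: the wait relation is loop-free; peeling off processes with no waits unwinds the whole state.
The rest can finish in the order P2, P6, P5, P8, P7, P1, P9, P3.
Check, step by step:
  P2: no waits; runs immediately, freeing L2 and L7
  P6: no waits; runs immediately, freeing L19 and L14
  P5: no waits; runs immediately, freeing L11 and L8
  run P8 (all its waits — L7 — are resolved); releases L18 and L16
  P7: no waits; runs immediately, freeing L17
  run P1 (all its waits — L16 — are resolved); releases L15 and L6
  run P9 (all its waits — L15, L2, L17 and L16 — are resolved); releases L4 and L5
  run P3 (all its waits — L6, L17, L5 and L16 — are resolved); releases L0 and L13


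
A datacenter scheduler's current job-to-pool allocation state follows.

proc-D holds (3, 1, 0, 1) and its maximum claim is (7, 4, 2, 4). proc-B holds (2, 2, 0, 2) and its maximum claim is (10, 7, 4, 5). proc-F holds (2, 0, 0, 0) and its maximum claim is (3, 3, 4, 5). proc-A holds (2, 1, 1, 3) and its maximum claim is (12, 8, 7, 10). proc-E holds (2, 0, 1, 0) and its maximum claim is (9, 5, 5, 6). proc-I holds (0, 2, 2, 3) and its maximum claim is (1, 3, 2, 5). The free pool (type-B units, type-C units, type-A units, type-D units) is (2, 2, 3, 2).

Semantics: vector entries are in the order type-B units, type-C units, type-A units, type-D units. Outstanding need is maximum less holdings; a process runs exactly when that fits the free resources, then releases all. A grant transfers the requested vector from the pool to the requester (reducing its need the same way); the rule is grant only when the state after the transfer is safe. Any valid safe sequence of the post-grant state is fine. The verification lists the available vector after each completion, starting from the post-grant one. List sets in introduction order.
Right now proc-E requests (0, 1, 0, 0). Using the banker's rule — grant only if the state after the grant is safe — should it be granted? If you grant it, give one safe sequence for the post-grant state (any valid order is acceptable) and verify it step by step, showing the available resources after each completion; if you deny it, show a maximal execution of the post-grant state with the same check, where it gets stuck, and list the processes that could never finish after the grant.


GRANT — the state after the grant stays safe, e.g. via proc-I, proc-F, proc-D, proc-E, proc-B, proc-A.
Key observation: with (2, 1, 3, 2) left after the transfer, proc-I can run at once — the state stays safe.
Verifying the post-grant state step by step:
  pool = (2, 1, 3, 2)
  run proc-I (needs (1, 1, 0, 2), free (2, 1, 3, 2)); after release of (0, 2, 2, 3) the pool is (2, 3, 5, 5)
  run proc-F (needs (1, 3, 4, 5), free (2, 3, 5, 5)); after release of (2, 0, 0, 0) the pool is (4, 3, 5, 5)
  run proc-D (needs (4, 3, 2, 3), free (4, 3, 5, 5)); after release of (3, 1, 0, 1) the pool is (7, 4, 5, 6)
  run proc-E (needs (7, 4, 4, 6), free (7, 4, 5, 6)); after release of (2, 1, 1, 0) the pool is (9, 5, 6, 6)
  run proc-B (needs (8, 5, 4, 3), free (9, 5, 6, 6)); after release of (2, 2, 0, 2) the pool is (11, 7, 6, 8)
  run proc-A (needs (10, 7, 6, 7), free (11, 7, 6, 8)); after release of (2, 1, 1, 3) the pool is (13, 8, 7, 11)


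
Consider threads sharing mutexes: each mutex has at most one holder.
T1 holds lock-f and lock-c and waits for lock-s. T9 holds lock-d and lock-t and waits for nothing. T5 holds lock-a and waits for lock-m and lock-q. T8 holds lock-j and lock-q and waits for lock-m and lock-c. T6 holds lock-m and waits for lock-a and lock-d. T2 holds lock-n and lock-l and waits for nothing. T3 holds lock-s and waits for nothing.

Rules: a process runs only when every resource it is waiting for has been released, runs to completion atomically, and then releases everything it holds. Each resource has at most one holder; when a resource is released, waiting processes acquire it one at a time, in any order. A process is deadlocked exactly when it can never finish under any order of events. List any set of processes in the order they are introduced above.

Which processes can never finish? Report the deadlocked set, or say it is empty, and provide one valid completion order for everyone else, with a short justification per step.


Deadlocked: T5, T8 and T6.
Key observation: the cycle T5 -> T8 -> T6 -> T5 can never break — each member waits on the next; no other process is dragged down with it.
The rest can finish in the order T2, T9, T3, T1.
Step-by-step check:
  T2 waits on nothing -> runs at once and releases lock-n and lock-l
  T9 waits on nothing -> runs at once and releases lock-d and lock-t
  T3 waits on nothing -> runs at once and releases lock-s
  T1 waits on lock-s — all released -> runs and releases lock-f and lock-c


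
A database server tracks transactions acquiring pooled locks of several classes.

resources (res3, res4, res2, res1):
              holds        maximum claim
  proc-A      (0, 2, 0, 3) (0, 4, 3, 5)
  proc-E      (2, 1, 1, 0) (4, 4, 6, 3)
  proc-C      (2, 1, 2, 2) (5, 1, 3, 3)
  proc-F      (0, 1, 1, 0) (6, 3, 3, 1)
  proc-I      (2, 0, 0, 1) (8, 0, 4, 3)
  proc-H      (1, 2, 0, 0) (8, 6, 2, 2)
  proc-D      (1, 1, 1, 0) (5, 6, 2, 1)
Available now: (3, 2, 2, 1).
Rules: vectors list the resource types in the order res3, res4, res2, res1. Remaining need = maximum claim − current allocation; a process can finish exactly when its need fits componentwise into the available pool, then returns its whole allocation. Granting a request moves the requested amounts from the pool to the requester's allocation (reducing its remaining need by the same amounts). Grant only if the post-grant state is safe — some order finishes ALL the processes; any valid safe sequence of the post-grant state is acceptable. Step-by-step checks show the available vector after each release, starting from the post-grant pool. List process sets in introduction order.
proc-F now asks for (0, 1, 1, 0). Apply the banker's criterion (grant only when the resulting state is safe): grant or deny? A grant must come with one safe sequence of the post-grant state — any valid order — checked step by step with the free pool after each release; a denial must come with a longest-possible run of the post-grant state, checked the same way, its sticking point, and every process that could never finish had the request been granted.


DENY — the pretend-granted state is unsafe.
Key observation: after proc-C, proc-A the pool peaks at (5, 4, 3, 6), and each blocked process is short somewhere: proc-E on res2; proc-F on res3; proc-I on res3, res2; proc-H on res3; proc-D on res4.
On the post-grant state, proc-C, proc-A is a maximal run — nothing extends it. Check, step by step:
  pool = (3, 1, 1, 1)
  proc-C: need (3, 0, 1, 1) fits (3, 1, 1, 1); releases (2, 1, 2, 2), pool now (5, 2, 3, 3)
  proc-A: need (0, 2, 3, 2) fits (5, 2, 3, 3); releases (0, 2, 0, 3), pool now (5, 4, 3, 6)
  proc-E still needs (2, 3, 5, 3) but only (5, 4, 3, 6) is free — short on res2
  proc-F still needs (6, 1, 1, 1) but only (5, 4, 3, 6) is free — short on res3
  proc-I still needs (6, 0, 4, 2) but only (5, 4, 3, 6) is free — short on res3 and res2
  proc-H still needs (7, 4, 2, 2) but only (5, 4, 3, 6) is free — short on res3
  proc-D still needs (4, 5, 1, 1) but only (5, 4, 3, 6) is free — short on res4
Post-grant, the permanently blocked set is proc-E, proc-F, proc-I, proc-H and proc-D.


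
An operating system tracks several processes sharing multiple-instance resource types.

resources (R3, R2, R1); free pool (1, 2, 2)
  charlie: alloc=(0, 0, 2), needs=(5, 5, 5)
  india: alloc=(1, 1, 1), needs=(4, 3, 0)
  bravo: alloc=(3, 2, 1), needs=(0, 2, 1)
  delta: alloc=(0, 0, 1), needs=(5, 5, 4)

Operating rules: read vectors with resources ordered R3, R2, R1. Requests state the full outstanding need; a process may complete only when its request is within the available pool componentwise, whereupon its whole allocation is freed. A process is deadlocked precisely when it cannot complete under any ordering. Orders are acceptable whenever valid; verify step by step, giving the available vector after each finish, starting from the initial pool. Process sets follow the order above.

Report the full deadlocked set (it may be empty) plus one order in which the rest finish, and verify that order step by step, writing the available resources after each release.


The deadlocked set is empty.
Key observation: no deadlock: bravo fits now, and the freed resources carry the rest through.
A valid finishing order for the others: bravo, india, delta, charlie. Walking it through:
  pool = (1, 2, 2)
  run bravo (needs (0, 2, 1), free (1, 2, 2)); after release of (3, 2, 1) the pool is (4, 4, 3)
  run india (needs (4, 3, 0), free (4, 4, 3)); after release of (1, 1, 1) the pool is (5, 5, 4)
  run delta (needs (5, 5, 4), free (5, 5, 4)); after release of (0, 0, 1) the pool is (5, 5, 5)
  run charlie (needs (5, 5, 5), free (5, 5, 5)); after release of (0, 0, 2) the pool is (5, 5, 7)


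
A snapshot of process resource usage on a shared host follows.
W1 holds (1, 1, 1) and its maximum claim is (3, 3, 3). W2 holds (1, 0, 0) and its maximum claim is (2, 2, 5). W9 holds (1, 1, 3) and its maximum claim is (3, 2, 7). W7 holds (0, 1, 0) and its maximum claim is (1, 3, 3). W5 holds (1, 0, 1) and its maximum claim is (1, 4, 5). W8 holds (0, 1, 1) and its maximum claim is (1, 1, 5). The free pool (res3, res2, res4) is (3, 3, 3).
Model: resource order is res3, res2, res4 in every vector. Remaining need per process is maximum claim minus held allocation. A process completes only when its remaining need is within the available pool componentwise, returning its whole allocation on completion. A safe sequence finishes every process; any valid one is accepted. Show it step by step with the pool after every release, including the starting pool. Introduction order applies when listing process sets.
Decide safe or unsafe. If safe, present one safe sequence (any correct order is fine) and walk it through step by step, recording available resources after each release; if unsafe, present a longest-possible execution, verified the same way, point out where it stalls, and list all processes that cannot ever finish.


The state is SAFE; one workable sequence: W7, W1, W9, W5, W2, W8.
Key observation: reading the order forward, W7 is the first process whose need (1, 2, 3) meets the free pool (3, 3, 3) exactly on a resource it requests.
Verifying each step:
  pool = (3, 3, 3)
  W7 needs (1, 2, 3) <= (3, 3, 3) -> finishes; pool += (0, 1, 0) = (3, 4, 3)
  W1 needs (2, 2, 2) <= (3, 4, 3) -> finishes; pool += (1, 1, 1) = (4, 5, 4)
  W9 needs (2, 1, 4) <= (4, 5, 4) -> finishes; pool += (1, 1, 3) = (5, 6, 7)
  W5 needs (0, 4, 4) <= (5, 6, 7) -> finishes; pool += (1, 0, 1) = (6, 6, 8)
  W2 needs (1, 2, 5) <= (6, 6, 8) -> finishes; pool += (1, 0, 0) = (7, 6, 8)
  W8 needs (1, 0, 4) <= (7, 6, 8) -> finishes; pool += (0, 1, 1) = (7, 7, 9)


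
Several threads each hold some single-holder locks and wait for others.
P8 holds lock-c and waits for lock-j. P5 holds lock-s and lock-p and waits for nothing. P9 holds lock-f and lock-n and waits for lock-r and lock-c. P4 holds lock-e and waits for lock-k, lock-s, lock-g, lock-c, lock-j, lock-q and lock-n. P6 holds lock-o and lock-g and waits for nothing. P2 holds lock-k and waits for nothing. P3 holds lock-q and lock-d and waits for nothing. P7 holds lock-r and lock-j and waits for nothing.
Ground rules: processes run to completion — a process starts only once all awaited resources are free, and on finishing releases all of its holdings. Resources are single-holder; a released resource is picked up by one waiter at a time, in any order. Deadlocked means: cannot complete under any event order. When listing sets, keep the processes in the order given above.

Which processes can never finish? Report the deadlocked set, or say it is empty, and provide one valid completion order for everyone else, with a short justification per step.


No process is deadlocked.
Key observation: there is no circular wait here — follow any chain and it reaches a process that is free to run now.
The rest can finish in the order P5, P7, P8, P9, P2, P6, P3, P4.
Verifying each step:
  P5 waits on nothing -> runs at once and releases lock-s and lock-p
  P7 waits on nothing -> runs at once and releases lock-r and lock-j
  P8 waits on lock-j — all released -> runs and releases lock-c
  P9 waits on lock-r and lock-c — all released -> runs and releases lock-f and lock-n
  P2 waits on nothing -> runs at once and releases lock-k
  P6 waits on nothing -> runs at once and releases lock-o and lock-g
  P3 waits on nothing -> runs at once and releases lock-q and lock-d
  P4 waits on lock-k, lock-s, lock-g, lock-c, lock-j, lock-q and lock-n — all released -> runs and releases lock-e


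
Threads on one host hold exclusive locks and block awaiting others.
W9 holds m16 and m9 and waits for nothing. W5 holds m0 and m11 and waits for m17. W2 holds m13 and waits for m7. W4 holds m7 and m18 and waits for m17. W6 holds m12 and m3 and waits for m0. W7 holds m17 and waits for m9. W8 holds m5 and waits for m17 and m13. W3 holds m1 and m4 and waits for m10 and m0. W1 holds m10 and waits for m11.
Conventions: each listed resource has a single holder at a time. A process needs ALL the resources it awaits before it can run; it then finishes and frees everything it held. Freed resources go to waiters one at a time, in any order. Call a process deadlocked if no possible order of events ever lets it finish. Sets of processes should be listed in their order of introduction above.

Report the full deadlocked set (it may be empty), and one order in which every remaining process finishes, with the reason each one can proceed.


The deadlocked set is empty.
Key observation: there is no circular wait here — follow any chain and it reaches a process that is free to run now.
A valid finishing order for the others: W9, W7, W4, W2, W8, W5, W1, W3, W6.
Verifying each step:
  W9: no waits; runs immediately, freeing m16 and m9
  W7: everything it awaited (m9) is free; runs, freeing m17
  W4: everything it awaited (m17) is free; runs, freeing m7 and m18
  W2: everything it awaited (m7) is free; runs, freeing m13
  W8: everything it awaited (m17 and m13) is free; runs, freeing m5
  W5: everything it awaited (m17) is free; runs, freeing m0 and m11
  W1: everything it awaited (m11) is free; runs, freeing m10
  W3: everything it awaited (m10 and m0) is free; runs, freeing m1 and m4
  W6: everything it awaited (m0) is free; runs, freeing m12 and m3


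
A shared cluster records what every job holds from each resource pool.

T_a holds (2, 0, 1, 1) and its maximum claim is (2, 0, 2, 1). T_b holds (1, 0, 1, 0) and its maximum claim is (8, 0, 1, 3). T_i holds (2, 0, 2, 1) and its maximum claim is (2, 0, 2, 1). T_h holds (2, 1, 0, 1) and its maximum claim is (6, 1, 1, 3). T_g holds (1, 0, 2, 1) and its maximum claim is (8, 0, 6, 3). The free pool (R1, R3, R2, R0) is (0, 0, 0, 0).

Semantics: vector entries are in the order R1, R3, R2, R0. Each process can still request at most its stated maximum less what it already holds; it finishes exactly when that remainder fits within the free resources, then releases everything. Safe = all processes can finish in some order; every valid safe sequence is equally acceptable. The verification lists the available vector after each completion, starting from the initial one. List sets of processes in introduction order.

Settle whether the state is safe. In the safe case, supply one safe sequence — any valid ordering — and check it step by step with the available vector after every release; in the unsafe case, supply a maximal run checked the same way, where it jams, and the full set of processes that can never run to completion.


UNSAFE.
Key observation: once T_i, T_a, T_h finish, the pool peaks at (6, 1, 3, 3) — and every remaining process still needs more R1 than that.
The run T_i, T_a, T_h cannot be extended any further. Walking it through:
  pool = (0, 0, 0, 0)
  T_i: need (0, 0, 0, 0) fits (0, 0, 0, 0); releases (2, 0, 2, 1), pool now (2, 0, 2, 1)
  T_a: need (0, 0, 1, 0) fits (2, 0, 2, 1); releases (2, 0, 1, 1), pool now (4, 0, 3, 2)
  T_h: need (4, 0, 1, 2) fits (4, 0, 3, 2); releases (2, 1, 0, 1), pool now (6, 1, 3, 3)
  T_b still needs (7, 0, 0, 3) but only (6, 1, 3, 3) is free — short on R1
  T_g still needs (7, 0, 4, 2) but only (6, 1, 3, 3) is free — short on R1 and R2
Never able to finish: T_b and T_g.


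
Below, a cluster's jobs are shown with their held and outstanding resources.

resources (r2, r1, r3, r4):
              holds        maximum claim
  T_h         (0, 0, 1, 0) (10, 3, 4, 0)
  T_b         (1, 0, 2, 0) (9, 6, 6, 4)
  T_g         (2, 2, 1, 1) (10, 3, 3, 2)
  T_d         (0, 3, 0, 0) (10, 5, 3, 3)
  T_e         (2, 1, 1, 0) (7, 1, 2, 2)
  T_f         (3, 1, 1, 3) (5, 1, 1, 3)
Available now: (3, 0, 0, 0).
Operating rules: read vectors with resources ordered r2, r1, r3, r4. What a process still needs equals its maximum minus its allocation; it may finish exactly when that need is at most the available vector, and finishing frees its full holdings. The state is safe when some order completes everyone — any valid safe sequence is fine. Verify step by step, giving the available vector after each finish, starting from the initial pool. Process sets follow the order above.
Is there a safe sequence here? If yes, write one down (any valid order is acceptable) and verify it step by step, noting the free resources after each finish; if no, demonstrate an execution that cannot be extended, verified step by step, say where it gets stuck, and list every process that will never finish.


The state is SAFE; one workable sequence: T_f, T_e, T_g, T_d, T_h, T_b.
Key observation: the order's first zero-slack moment is T_e ((5, 0, 1, 2) needed, (6, 1, 1, 3) free — a requested resource with nothing to spare).
Walking it through:
  pool = (3, 0, 0, 0)
  T_f: need (2, 0, 0, 0) fits (3, 0, 0, 0); releases (3, 1, 1, 3), pool now (6, 1, 1, 3)
  T_e: need (5, 0, 1, 2) fits (6, 1, 1, 3); releases (2, 1, 1, 0), pool now (8, 2, 2, 3)
  T_g: need (8, 1, 2, 1) fits (8, 2, 2, 3); releases (2, 2, 1, 1), pool now (10, 4, 3, 4)
  T_d: need (10, 2, 3, 3) fits (10, 4, 3, 4); releases (0, 3, 0, 0), pool now (10, 7, 3, 4)
  T_h: need (10, 3, 3, 0) fits (10, 7, 3, 4); releases (0, 0, 1, 0), pool now (10, 7, 4, 4)
  T_b: need (8, 6, 4, 4) fits (10, 7, 4, 4); releases (1, 0, 2, 0), pool now (11, 7, 6, 4)


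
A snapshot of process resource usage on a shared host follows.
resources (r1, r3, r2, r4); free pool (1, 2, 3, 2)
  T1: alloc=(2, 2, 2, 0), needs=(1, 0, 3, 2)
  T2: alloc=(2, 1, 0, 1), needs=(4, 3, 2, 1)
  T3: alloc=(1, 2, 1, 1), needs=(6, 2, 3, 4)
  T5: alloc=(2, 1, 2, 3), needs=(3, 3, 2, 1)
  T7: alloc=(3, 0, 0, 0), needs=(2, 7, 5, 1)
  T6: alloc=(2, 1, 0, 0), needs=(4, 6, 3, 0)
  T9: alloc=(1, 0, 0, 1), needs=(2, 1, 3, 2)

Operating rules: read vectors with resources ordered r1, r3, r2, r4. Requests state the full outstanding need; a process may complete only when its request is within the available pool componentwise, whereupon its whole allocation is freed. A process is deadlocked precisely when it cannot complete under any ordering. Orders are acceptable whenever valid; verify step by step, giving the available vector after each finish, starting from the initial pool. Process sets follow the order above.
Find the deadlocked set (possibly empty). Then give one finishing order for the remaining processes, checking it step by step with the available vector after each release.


The deadlocked set is empty.
Key observation: beginning at T1, releases accumulate fast enough that every process eventually fits.
One completion order for the rest: T1, T5, T2, T6, T3, T9, T7. Step-by-step check:
  pool = (1, 2, 3, 2)
  T1: need (1, 0, 3, 2) fits (1, 2, 3, 2); releases (2, 2, 2, 0), pool now (3, 4, 5, 2)
  T5: need (3, 3, 2, 1) fits (3, 4, 5, 2); releases (2, 1, 2, 3), pool now (5, 5, 7, 5)
  T2: need (4, 3, 2, 1) fits (5, 5, 7, 5); releases (2, 1, 0, 1), pool now (7, 6, 7, 6)
  T6: need (4, 6, 3, 0) fits (7, 6, 7, 6); releases (2, 1, 0, 0), pool now (9, 7, 7, 6)
  T3: need (6, 2, 3, 4) fits (9, 7, 7, 6); releases (1, 2, 1, 1), pool now (10, 9, 8, 7)
  T9: need (2, 1, 3, 2) fits (10, 9, 8, 7); releases (1, 0, 0, 1), pool now (11, 9, 8, 8)
  T7: need (2, 7, 5, 1) fits (11, 9, 8, 8); releases (3, 0, 0, 0), pool now (14, 9, 8, 8)


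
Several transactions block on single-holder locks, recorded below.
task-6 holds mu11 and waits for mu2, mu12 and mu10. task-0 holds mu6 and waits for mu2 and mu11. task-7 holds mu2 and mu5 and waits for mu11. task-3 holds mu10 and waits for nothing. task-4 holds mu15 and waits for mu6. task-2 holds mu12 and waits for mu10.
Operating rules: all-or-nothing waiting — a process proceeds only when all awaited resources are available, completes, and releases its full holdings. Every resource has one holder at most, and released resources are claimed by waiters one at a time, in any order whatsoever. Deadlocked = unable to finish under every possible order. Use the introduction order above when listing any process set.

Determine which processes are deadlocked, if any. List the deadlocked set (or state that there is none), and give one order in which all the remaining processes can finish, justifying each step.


The deadlocked set is task-6, task-0, task-7 and task-4.
Key observation: the waits loop around task-6 -> task-7 -> task-6 with no way out; task-0 and task-4 wait into the deadlock from upstream.
A valid finishing order for the others: task-3, task-2.
Verifying each step:
  task-3 waits on nothing -> runs at once and releases mu10
  run task-2 (all its waits — mu10 — are resolved); releases mu12


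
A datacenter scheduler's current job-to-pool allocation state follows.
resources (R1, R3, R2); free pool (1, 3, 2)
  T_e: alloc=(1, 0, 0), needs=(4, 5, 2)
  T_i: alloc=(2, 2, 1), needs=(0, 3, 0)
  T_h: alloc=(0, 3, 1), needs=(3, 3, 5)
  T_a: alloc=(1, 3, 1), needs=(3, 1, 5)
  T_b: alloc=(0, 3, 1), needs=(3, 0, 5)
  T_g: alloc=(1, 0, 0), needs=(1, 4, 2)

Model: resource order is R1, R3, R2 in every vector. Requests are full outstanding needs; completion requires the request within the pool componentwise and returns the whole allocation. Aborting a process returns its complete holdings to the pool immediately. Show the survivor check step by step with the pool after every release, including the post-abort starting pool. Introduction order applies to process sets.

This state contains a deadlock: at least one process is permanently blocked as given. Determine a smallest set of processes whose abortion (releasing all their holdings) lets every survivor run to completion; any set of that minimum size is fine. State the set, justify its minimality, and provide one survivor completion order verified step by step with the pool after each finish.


Minimum abort set: T_h and T_b.
Key observation: aborting T_h and T_b returns (0, 6, 2), and T_a — hopeless before — runs at step 3 with the returned capacity in the pool.
No one abort is enough; case by case: T_e alone leaves T_h blocked (short on R2); T_i alone leaves T_h blocked (short on R2); T_h alone leaves T_a blocked (short on R2); T_a alone leaves T_h blocked (short on R2); T_b alone leaves T_h blocked (short on R2); T_g alone leaves T_h blocked (short on R2).
The survivors complete as T_i, T_g, T_a, T_e. Walking it through (starting from the post-abort pool):
  pool = (1, 9, 4)
  T_i needs (0, 3, 0) <= (1, 9, 4) -> finishes; pool += (2, 2, 1) = (3, 11, 5)
  T_g needs (1, 4, 2) <= (3, 11, 5) -> finishes; pool += (1, 0, 0) = (4, 11, 5)
  T_a needs (3, 1, 5) <= (4, 11, 5) -> finishes; pool += (1, 3, 1) = (5, 14, 6)
  T_e needs (4, 5, 2) <= (5, 14, 6) -> finishes; pool += (1, 0, 0) = (6, 14, 6)


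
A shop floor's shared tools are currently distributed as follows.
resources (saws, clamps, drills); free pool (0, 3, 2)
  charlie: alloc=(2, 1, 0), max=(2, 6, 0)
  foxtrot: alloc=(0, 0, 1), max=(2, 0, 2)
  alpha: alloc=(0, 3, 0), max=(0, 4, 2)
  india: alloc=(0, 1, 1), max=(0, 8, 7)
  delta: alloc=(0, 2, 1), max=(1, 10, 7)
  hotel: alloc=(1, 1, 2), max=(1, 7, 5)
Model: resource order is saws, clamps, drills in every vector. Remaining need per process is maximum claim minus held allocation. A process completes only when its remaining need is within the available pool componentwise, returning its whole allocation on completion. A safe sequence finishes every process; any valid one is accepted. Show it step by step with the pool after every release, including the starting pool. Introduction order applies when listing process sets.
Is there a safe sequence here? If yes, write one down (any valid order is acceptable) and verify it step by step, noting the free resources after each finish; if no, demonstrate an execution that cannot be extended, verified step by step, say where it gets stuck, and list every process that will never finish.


The state is UNSAFE.
Key observation: the pool after alpha, charlie, foxtrot, hotel is (3, 8, 5); every surviving request exceeds it in drills, so progress ends there.
The run alpha, charlie, foxtrot, hotel cannot be extended any further. Step-by-step check:
  pool = (0, 3, 2)
  alpha needs (0, 1, 2) <= (0, 3, 2) -> finishes; pool += (0, 3, 0) = (0, 6, 2)
  charlie needs (0, 5, 0) <= (0, 6, 2) -> finishes; pool += (2, 1, 0) = (2, 7, 2)
  foxtrot needs (2, 0, 1) <= (2, 7, 2) -> finishes; pool += (0, 0, 1) = (2, 7, 3)
  hotel needs (0, 6, 3) <= (2, 7, 3) -> finishes; pool += (1, 1, 2) = (3, 8, 5)
  india still needs (0, 7, 6) but only (3, 8, 5) is free — short on drills
  delta still needs (1, 8, 6) but only (3, 8, 5) is free — short on drills
Permanently blocked: india and delta.


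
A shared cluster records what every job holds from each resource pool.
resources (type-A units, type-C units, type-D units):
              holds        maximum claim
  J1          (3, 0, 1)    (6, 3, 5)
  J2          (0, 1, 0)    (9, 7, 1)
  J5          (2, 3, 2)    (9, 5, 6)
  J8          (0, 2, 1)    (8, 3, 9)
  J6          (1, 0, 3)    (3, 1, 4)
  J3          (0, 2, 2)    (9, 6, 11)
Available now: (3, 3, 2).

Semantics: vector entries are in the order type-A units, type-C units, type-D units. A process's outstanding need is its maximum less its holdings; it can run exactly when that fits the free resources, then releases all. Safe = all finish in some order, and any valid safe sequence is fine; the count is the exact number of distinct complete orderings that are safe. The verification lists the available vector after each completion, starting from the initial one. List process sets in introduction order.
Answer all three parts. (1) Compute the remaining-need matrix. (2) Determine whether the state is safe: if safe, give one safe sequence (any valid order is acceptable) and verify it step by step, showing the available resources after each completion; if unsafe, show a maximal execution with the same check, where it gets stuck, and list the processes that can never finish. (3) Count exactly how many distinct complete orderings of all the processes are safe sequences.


(1) Outstanding need per process (order type-A units, type-C units, type-D units):
  J1: (3, 3, 4)
  J2: (9, 6, 1)
  J5: (7, 2, 4)
  J8: (8, 1, 8)
  J6: (2, 1, 1)
  J3: (9, 4, 9)
(2) The state is SAFE; one workable sequence: J6, J1, J5, J2, J8, J3.
Key observation: J1 is the earliest step where a requested resource binds exactly: need (3, 3, 4), pool (4, 3, 5) at its turn.
Walking it through:
  pool = (3, 3, 2)
  run J6 (needs (2, 1, 1), free (3, 3, 2)); after release of (1, 0, 3) the pool is (4, 3, 5)
  run J1 (needs (3, 3, 4), free (4, 3, 5)); after release of (3, 0, 1) the pool is (7, 3, 6)
  run J5 (needs (7, 2, 4), free (7, 3, 6)); after release of (2, 3, 2) the pool is (9, 6, 8)
  run J2 (needs (9, 6, 1), free (9, 6, 8)); after release of (0, 1, 0) the pool is (9, 7, 8)
  run J8 (needs (8, 1, 8), free (9, 7, 8)); after release of (0, 2, 1) the pool is (9, 9, 9)
  run J3 (needs (9, 4, 9), free (9, 9, 9)); after release of (0, 2, 2) the pool is (9, 11, 11)
(3) Exactly 3 of the possible complete orderings are safe sequences.


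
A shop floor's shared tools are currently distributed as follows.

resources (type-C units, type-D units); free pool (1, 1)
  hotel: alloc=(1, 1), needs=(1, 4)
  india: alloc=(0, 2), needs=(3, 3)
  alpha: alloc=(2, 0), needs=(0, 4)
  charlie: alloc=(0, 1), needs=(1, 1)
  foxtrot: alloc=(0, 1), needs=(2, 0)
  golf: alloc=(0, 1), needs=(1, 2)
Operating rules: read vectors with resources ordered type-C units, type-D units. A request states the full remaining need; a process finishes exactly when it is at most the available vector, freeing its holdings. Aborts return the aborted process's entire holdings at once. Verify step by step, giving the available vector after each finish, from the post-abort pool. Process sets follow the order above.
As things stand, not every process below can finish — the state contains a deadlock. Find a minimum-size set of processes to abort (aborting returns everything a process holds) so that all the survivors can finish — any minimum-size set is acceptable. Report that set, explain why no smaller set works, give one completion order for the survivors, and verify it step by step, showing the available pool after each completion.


Abort alpha.
Key observation: the deadlocked foxtrot becomes finishable only because alpha released (2, 0); it completes at step 1 below.
No smaller set exists: with zero aborts the deadlock remains.
The survivors complete as foxtrot, golf, charlie, india, hotel. Walking it through (starting from the post-abort pool):
  pool = (3, 1)
  foxtrot: need (2, 0) fits (3, 1); releases (0, 1), pool now (3, 2)
  golf: need (1, 2) fits (3, 2); releases (0, 1), pool now (3, 3)
  charlie: need (1, 1) fits (3, 3); releases (0, 1), pool now (3, 4)
  india: need (3, 3) fits (3, 4); releases (0, 2), pool now (3, 6)
  hotel: need (1, 4) fits (3, 6); releases (1, 1), pool now (4, 7)


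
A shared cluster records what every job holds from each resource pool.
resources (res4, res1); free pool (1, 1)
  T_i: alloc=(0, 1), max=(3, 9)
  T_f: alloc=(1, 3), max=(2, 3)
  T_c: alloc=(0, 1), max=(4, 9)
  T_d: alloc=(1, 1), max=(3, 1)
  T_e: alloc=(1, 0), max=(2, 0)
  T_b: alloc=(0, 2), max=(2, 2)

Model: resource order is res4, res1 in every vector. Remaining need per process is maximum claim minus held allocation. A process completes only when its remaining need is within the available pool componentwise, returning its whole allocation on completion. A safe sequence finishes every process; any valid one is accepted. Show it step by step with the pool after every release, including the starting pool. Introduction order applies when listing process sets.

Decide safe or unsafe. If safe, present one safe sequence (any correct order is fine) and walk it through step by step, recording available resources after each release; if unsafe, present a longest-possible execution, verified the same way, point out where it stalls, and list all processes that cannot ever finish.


UNSAFE.
Key observation: after T_f, T_d, T_e, T_b complete, (4, 7) is the best the pool ever gets, yet each leftover process wants more res1.
The run T_f, T_d, T_e, T_b cannot be extended any further. Check, step by step:
  pool = (1, 1)
  T_f needs (1, 0) <= (1, 1) -> finishes; pool += (1, 3) = (2, 4)
  T_d needs (2, 0) <= (2, 4) -> finishes; pool += (1, 1) = (3, 5)
  T_e needs (1, 0) <= (3, 5) -> finishes; pool += (1, 0) = (4, 5)
  T_b needs (2, 0) <= (4, 5) -> finishes; pool += (0, 2) = (4, 7)
  blocked: T_i wants (3, 8), pool (4, 7) — not enough res1
  blocked: T_c wants (4, 8), pool (4, 7) — not enough res1
Processes that can never finish: T_i and T_c.


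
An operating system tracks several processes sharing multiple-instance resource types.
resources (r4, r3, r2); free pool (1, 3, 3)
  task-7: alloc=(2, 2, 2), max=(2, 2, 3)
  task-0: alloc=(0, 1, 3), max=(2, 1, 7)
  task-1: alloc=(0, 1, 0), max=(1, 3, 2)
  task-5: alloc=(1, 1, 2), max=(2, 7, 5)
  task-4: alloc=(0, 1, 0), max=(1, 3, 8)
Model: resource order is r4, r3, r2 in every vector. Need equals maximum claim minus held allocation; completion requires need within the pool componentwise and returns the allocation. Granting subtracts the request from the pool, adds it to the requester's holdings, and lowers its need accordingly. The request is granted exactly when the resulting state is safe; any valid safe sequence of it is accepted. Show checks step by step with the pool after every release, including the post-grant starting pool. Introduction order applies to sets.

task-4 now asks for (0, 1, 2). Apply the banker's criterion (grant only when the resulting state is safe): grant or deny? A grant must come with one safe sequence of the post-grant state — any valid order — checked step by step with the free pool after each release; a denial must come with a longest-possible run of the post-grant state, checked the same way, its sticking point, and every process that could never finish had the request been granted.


DENY — the pretend-granted state is unsafe.
Key observation: after task-7, task-1 the pool peaks at (3, 5, 3), and each blocked process is short somewhere: task-0 on r2; task-5 on r3; task-4 on r2.
After a pretend grant, a maximal execution: task-7, task-1 — then nothing else fits. Step-by-step check:
  pool = (1, 2, 1)
  task-7: need (0, 0, 1) fits (1, 2, 1); releases (2, 2, 2), pool now (3, 4, 3)
  task-1: need (1, 2, 2) fits (3, 4, 3); releases (0, 1, 0), pool now (3, 5, 3)
  blocked: task-0 wants (2, 0, 4), pool (3, 5, 3) — not enough r2
  blocked: task-5 wants (1, 6, 3), pool (3, 5, 3) — not enough r3
  blocked: task-4 wants (1, 1, 6), pool (3, 5, 3) — not enough r2
Processes that could never finish after the grant: task-0, task-5 and task-4.
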